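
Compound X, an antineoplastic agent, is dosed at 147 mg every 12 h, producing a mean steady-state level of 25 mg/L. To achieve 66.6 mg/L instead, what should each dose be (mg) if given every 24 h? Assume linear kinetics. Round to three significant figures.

For first-order elimination, Css ∝ F·D/(CL·τ); F and CL are unchanged, so Css ∝ D/τ.
D₂ = D₁ × (Css,target / Css,current) × (τ₂/τ₁) = 147 × (66.6/25) × (24/12) = 783.2 mg

783 mg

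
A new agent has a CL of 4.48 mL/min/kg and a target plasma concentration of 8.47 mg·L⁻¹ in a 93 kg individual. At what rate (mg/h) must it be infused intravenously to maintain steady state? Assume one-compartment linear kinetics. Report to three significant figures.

212 mg/h

CL = 4.48 mL/min/kg × 93 kg = 416.6 mL/min = 416.6 × 60/1000 = 25.00 L/h
Rate = CL × Css = 25.00 × 8.47 = 211.8 mg/h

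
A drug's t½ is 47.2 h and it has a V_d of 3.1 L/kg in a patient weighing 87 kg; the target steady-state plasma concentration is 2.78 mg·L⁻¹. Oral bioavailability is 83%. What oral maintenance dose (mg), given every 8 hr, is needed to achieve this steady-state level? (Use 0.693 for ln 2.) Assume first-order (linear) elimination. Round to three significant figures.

106 mg

Vd = 3.1 L/kg × 87 kg = 269.7 L
CL = 0.693 × Vd / t½ = 0.693 × 269.7 / 47.2 = 3.960 L/h
D = CL × Css × τ / F = 3.960 × 2.78 × 8 / 0.83 = 106.1 mg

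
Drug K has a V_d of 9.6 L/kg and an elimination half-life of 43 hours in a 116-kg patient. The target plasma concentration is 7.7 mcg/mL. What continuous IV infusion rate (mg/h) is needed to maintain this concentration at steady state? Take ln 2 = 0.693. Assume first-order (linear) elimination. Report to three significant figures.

138 mg/h

Vd = 9.6 L/kg × 116 kg = 1114 L
CL = ln 2 · Vd / t½ = 0.693 × 1114 / 43 = 17.95 L/h
Infusion rate = CL × Css = 17.95 × 7.7 = 138.2 mg/h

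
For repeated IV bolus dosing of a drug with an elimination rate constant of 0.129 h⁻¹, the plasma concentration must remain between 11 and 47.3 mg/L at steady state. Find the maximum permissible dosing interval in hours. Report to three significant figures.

Between IV bolus doses, concentration decays as C = C₀·e^(−kτ), so C_peak/C_trough = e^(kτ).
τ_max = ln(C_peak/C_trough) / k = ln(47.3/11) / 0.1290 = 1.459 / 0.1290 = 11.31 h

11.3 h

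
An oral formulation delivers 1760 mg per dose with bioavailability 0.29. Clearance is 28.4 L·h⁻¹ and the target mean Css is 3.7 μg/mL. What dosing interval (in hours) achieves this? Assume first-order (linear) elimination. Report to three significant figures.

F·D/τ = CL·Css → τ = F·D / (CL·Css).
τ = 0.29 × 1760 / (28.4 × 3.7) = 4.857 h

4.86 h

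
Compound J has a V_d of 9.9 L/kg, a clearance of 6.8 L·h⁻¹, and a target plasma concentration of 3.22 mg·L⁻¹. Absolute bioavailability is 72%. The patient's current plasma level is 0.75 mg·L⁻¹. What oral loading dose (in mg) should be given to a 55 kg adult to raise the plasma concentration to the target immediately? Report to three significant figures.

1870 mg

Total Vd = 9.9 × 55 = 544.5 L
Concentration deficit ΔC = 3.22 − 0.75 = 2.470 mg/L
LD = Vd × ΔC / F = 544.5 × 2.470 / 0.72 = 1868 mg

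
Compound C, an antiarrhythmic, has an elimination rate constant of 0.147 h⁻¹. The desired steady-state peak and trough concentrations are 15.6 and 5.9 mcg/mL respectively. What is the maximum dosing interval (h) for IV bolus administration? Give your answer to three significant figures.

6.61 h

Between IV bolus doses, concentration decays as C = C₀·e^(−kτ), so C_peak/C_trough = e^(kτ).
τ_max = ln(C_peak/C_trough) / k = ln(15.6/5.9) / 0.1470 = 0.9723 / 0.1470 = 6.614 h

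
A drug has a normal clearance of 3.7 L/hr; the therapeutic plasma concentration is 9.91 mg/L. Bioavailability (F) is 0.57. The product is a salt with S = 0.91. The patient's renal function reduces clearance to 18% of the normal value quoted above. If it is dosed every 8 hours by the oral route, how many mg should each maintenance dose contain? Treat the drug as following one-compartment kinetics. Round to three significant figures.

102 mg

Patient clearance = 0.18 × 3.700 = 0.6660 L/h
At steady state, dose per interval replaces the amount cleared in that interval: F·S·D/τ = CL·Css.
D = CL × Css × τ / F / S = 0.6660 × 9.91 × 8 / 0.57 / 0.91 = 101.8 mg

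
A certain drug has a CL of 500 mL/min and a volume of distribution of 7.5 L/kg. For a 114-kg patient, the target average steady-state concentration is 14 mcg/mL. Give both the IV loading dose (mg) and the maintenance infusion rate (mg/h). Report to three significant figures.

Vd(total) = 114 kg × 7.5 L/kg = 855.0 L
Loading dose = Vd × C = 855.0 × 14 = 11970 mg
Convert clearance: 500 mL/min × 60 min/h ÷ 1000 mL/L = 30.00 L/h
Infusion rate = 30.00 L/h × 14 mg/L = 420.0 mg/h

(a) 12000 mg; (b) 420 mg/h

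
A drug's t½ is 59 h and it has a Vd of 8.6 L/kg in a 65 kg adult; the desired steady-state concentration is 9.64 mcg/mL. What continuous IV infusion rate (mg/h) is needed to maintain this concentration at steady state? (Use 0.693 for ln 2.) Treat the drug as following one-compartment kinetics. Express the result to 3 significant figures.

63.3 mg/h

Vd(total) = 65 kg × 8.6 L/kg = 559.0 L
CL = 0.693 × Vd / t½ = 0.693 × 559.0 / 59 = 6.566 L/h
Infusion rate = CL × Css = 6.566 × 9.64 = 63.30 mg/h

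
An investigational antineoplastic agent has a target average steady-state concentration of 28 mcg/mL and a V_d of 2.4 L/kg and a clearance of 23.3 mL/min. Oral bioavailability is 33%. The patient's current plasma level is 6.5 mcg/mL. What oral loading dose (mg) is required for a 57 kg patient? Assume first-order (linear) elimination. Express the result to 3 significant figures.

8910 mg

Vd(total) = 57 kg × 2.4 L/kg = 136.8 L
Concentration deficit ΔC = 28 − 6.5 = 21.50 mg/L
LD = Vd × ΔC / F = 136.8 × 21.50 / 0.33 = 8913 mg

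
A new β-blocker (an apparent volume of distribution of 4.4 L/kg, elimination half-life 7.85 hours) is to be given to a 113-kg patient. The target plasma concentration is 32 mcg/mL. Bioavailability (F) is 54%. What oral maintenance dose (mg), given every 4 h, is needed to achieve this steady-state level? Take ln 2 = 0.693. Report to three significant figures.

10400 mg

Total Vd = 4.4 × 113 = 497.2 L
CL = ln 2 · Vd / t½ = 0.693 × 497.2 / 7.85 = 43.89 L/h
D = CL × Css × τ / F = 43.89 × 32 × 4 / 0.54 = 10400 mg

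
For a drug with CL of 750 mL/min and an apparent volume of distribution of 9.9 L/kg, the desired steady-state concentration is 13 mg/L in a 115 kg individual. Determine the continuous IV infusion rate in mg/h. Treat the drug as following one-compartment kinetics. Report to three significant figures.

585 mg/h

CL = 750 mL/min = 750 × 0.06 = 45.00 L/h
At steady state, infusion rate equals elimination rate: rate in = CL × Css.
Rate = CL × Css = 45.00 × 13 = 585.0 mg/h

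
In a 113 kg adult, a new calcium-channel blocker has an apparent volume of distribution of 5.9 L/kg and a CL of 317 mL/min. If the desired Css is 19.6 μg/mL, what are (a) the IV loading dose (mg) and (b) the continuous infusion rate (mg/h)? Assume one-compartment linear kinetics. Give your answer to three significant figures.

(a) 13100 mg; (b) 373 mg/h

Total Vd = 5.9 × 113 = 666.7 L
Loading dose = Vd × C = 666.7 × 19.6 = 13070 mg
CL = 317 mL/min × 60/1000 = 19.02 L/h
Maintenance: replace elimination → rate = CL × Css = 19.02 × 19.6 = 372.8 mg/h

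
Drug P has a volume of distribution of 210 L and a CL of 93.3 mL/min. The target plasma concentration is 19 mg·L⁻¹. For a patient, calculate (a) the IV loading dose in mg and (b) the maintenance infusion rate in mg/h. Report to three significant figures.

Loading dose = Vd × C = 210.0 × 19 = 3990 mg
Convert clearance: 93.3 mL/min × 60 min/h ÷ 1000 mL/L = 5.598 L/h
Maintenance: replace elimination → rate = CL × Css = 5.598 × 19 = 106.4 mg/h

(a) 3990 mg; (b) 106 mg/h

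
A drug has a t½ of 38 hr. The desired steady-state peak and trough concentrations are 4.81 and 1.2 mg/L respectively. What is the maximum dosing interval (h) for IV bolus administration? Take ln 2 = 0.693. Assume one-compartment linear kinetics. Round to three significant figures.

k = 0.693 / t½ = 0.693 / 38 = 0.01824 h⁻¹
Between IV bolus doses, concentration decays as C = C₀·e^(−kτ), so C_peak/C_trough = e^(kτ).
τ_max = ln(C_peak/C_trough) / k = ln(4.81/1.2) / 0.01824 = 1.388 / 0.01824 = 76.10 h

76.1 h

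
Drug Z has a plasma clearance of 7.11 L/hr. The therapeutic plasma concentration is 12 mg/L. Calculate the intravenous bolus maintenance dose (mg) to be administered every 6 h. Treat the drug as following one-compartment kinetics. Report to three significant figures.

512 mg

At steady state, dose per interval replaces the amount cleared in that interval: D/τ = CL·Css.
D = CL × Css × τ = 7.110 × 12 × 6 = 511.9 mg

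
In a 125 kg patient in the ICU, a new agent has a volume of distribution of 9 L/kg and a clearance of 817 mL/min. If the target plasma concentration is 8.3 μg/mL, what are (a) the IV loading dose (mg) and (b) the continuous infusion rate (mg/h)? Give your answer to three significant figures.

Vd(total) = 125 kg × 9 L/kg = 1125 L
Loading: fill Vd to C_target → 1125 L × 8.3 mg/L = 9338 mg
Convert clearance: 817 mL/min × 60 min/h ÷ 1000 mL/L = 49.02 L/h
Infusion rate = 49.02 L/h × 8.3 mg/L = 406.9 mg/h

(a) 9340 mg; (b) 407 mg/h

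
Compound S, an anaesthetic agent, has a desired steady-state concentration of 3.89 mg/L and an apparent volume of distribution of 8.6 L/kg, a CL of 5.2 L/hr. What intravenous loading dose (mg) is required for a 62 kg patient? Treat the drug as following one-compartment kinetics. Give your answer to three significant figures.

2070 mg

Total Vd = 8.6 × 62 = 533.2 L
LD = Vd × C = 533.2 × 3.890 = 2074 mg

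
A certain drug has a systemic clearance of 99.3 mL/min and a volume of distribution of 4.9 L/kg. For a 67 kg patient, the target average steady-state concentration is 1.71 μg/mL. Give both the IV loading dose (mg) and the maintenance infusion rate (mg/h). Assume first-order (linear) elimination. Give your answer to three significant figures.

(a) 561 mg; (b) 10.2 mg/h

Vd(total) = 67 kg × 4.9 L/kg = 328.3 L
Loading dose = Vd × C = 328.3 × 1.71 = 561.4 mg
CL = 99.3 mL/min × 60/1000 = 5.958 L/h
Maintenance: replace elimination → rate = CL × Css = 5.958 × 1.71 = 10.19 mg/h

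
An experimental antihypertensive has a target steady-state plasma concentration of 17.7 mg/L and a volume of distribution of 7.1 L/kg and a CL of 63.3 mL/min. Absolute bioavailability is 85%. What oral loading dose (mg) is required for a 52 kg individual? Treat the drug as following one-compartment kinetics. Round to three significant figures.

7690 mg

Vd = 7.1 L/kg × 52 kg = 369.2 L
LD = Vd × C / F = 369.2 × 17.70 / 0.85 = 7688 mg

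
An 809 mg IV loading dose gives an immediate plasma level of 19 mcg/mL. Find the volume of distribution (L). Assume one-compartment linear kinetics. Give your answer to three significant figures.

Immediately after an IV bolus, C₀ = Dose / Vd, so Vd = Dose / C₀.
Vd = 809 / 19 = 42.58 L

42.6 L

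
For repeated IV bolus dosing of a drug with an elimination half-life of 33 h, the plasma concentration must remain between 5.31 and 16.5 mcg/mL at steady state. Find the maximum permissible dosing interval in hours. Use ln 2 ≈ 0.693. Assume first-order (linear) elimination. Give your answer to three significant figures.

54.0 h

k = 0.693 / t½ = 0.693 / 33 = 0.02100 h⁻¹
Between IV bolus doses, concentration decays as C = C₀·e^(−kτ), so C_peak/C_trough = e^(kτ).
τ_max = ln(C_peak/C_trough) / k = ln(16.5/5.31) / 0.02100 = 1.134 / 0.02100 = 54.00 h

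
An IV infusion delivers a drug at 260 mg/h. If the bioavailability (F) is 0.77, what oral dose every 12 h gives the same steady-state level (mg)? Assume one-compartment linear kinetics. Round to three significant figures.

4050 mg

To maintain the same Css, the systemic dosing rate must be unchanged: F·D/τ = infusion rate.
D = rate × τ / F = 260 × 12 / 0.77 = 4052 mg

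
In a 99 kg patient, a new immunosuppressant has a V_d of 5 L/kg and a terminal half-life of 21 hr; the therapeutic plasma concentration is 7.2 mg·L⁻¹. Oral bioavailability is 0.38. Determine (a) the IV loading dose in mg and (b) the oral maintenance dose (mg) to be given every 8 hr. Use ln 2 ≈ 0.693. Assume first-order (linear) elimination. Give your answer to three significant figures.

Vd(total) = 99 kg × 5 L/kg = 495.0 L
LD = Vd × C = 495.0 × 7.2 = 3564 mg
CL = 0.693 × Vd / t½ = 0.693 × 495.0 / 21 = 16.34 L/h
D = CL × Css × τ / F = 16.34 × 7.2 × 8 / 0.38 = 2477 mg

(a) 3560 mg; (b) 2480 mg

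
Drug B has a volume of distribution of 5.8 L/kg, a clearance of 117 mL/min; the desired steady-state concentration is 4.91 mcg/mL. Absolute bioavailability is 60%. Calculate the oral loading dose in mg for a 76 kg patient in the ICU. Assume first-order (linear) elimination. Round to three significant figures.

Vd(total) = 76 kg × 5.8 L/kg = 440.8 L
The loading dose fills Vd to the target concentration.
LD = Vd × C / F = 440.8 × 4.910 / 0.6 = 3607 mg

3610 mg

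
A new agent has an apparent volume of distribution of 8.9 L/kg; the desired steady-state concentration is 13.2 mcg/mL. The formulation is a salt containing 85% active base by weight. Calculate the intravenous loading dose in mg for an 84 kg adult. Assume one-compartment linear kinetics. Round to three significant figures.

11600 mg

Vd = 8.9 L/kg × 84 kg = 747.6 L
LD = Vd × C / S = 747.6 × 13.20 / 0.85 = 11610 mg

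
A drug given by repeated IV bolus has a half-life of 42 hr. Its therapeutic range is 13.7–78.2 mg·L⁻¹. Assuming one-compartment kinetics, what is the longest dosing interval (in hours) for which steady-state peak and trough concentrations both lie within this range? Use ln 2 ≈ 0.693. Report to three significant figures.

106 h

k = 0.693 / t½ = 0.693 / 42 = 0.01650 h⁻¹
Between IV bolus doses, concentration decays as C = C₀·e^(−kτ), so C_peak/C_trough = e^(kτ).
τ_max = ln(C_peak/C_trough) / k = ln(78.2/13.7) / 0.01650 = 1.742 / 0.01650 = 105.6 h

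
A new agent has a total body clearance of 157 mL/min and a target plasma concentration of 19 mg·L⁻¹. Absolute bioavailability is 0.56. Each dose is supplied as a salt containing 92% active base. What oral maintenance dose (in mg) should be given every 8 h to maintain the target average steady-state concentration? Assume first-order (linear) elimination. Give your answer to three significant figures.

2780 mg

CL = 157 mL/min × 60/1000 = 9.420 L/h
D = CL × Css × τ / F / S = 9.420 × 19 × 8 / 0.56 / 0.92 = 2779 mg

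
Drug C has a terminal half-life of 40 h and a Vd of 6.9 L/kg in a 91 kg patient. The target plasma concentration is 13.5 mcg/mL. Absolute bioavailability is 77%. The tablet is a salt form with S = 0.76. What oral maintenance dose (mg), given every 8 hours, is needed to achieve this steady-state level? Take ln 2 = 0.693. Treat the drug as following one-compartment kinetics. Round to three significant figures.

Total Vd = 6.9 × 91 = 627.9 L
CL = 0.693 × Vd / t½ = 0.693 × 627.9 / 40 = 10.88 L/h
D = CL × Css × τ / F / S = 10.88 × 13.5 × 8 / 0.77 / 0.76 = 2008 mg

2010 mg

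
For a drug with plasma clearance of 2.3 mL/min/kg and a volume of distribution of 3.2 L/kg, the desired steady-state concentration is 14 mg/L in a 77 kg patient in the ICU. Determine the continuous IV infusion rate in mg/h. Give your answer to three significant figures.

CL = 2.3 mL/min/kg × 77 kg = 177.1 mL/min = 177.1 × 60/1000 = 10.63 L/h
Maintenance depends on clearance, not Vd — rate in must match rate out.
R₀ = 10.63 × 14 = 148.8 mg/h

149 mg/h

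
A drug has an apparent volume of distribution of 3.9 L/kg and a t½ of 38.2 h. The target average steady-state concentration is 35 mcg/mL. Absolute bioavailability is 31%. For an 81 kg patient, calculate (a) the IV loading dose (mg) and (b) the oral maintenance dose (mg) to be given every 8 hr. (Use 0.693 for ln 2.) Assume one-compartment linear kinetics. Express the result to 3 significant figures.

Total Vd = 3.9 × 81 = 315.9 L
LD = Vd × C = 315.9 × 35 = 11060 mg
CL = 0.693 × Vd / t½ = 0.693 × 315.9 / 38.2 = 5.731 L/h
D = CL × Css × τ / F = 5.731 × 35 × 8 / 0.31 = 5176 mg

(a) 11100 mg; (b) 5180 mg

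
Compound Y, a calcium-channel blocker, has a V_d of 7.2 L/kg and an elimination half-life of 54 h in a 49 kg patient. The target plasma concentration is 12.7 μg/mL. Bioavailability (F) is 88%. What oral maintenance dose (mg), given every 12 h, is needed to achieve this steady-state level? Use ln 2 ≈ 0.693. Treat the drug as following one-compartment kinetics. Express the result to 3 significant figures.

784 mg

Vd = 7.2 L/kg × 49 kg = 352.8 L
k = 0.693/54 = 0.01283 h⁻¹, so CL = k·Vd = 0.01283 × 352.8 = 4.526 L/h
D = CL × Css × τ / F = 4.526 × 12.7 × 12 / 0.88 = 783.8 mg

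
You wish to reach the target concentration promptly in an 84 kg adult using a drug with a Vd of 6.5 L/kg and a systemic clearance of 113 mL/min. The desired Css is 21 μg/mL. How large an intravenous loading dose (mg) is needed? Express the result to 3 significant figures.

Vd(total) = 84 kg × 6.5 L/kg = 546.0 L
Loading dose depends on Vd (not clearance): it fills the distribution volume.
LD = Vd × C = 546.0 × 21.00 = 11470 mg

11500 mg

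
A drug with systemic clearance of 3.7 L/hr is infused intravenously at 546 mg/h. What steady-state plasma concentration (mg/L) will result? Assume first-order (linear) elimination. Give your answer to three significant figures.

148 mg/L

Css = rate / CL = 546 / 3.700 = 147.6 mg/L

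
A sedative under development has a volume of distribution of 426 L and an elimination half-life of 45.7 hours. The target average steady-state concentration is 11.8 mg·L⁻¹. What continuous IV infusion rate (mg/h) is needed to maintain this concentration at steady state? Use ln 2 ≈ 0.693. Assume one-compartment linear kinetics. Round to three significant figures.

k = 0.693/45.7 = 0.01516 h⁻¹, so CL = k·Vd = 0.01516 × 426.0 = 6.458 L/h
Infusion rate = CL × Css = 6.458 × 11.8 = 76.20 mg/h

76.2 mg/h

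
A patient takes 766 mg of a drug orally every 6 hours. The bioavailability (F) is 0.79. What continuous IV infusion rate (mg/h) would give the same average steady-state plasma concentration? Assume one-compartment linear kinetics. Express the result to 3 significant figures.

Equivalent systemic input: infusion rate = F·D/τ.
Rate = 0.79 × 766 / 6 = 100.9 mg/h

101 mg/h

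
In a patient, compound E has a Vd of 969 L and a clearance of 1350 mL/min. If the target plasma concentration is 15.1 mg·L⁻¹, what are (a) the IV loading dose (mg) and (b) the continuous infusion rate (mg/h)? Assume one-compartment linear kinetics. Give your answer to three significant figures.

Loading dose = Vd × C = 969.0 × 15.1 = 14630 mg
CL = 1350 mL/min × 60/1000 = 81.00 L/h
Maintenance: replace elimination → rate = CL × Css = 81.00 × 15.1 = 1223 mg/h

(a) 14600 mg; (b) 1220 mg/h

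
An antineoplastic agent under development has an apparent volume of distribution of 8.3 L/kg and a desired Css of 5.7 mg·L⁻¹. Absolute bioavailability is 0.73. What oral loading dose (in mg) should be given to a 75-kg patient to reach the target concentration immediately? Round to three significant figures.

Total Vd = 8.3 × 75 = 622.5 L
LD = Vd × C / F = 622.5 × 5.700 / 0.73 = 4861 mg

4860 mg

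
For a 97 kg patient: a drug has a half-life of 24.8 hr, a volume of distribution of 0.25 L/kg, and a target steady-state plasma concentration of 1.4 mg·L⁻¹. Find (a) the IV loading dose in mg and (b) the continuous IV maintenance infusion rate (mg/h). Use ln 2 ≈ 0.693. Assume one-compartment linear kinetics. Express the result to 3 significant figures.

Vd = 0.25 L/kg × 97 kg = 24.25 L
LD = Vd × C = 24.25 × 1.4 = 33.95 mg
CL = 0.693 × Vd / t½ = 0.693 × 24.25 / 24.8 = 0.6776 L/h
Infusion rate = CL × Css = 0.6776 × 1.4 = 0.9486 mg/h

(a) 34.0 mg; (b) 0.949 mg/h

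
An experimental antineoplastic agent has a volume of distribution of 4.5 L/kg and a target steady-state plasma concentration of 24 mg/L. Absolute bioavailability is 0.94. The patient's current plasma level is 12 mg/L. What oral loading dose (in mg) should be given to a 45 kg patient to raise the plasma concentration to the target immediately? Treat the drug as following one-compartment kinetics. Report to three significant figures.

Vd(total) = 45 kg × 4.5 L/kg = 202.5 L
The loading dose fills Vd to the target concentration.
Concentration deficit ΔC = 24 − 12 = 12.00 mg/L
LD = Vd × ΔC / F = 202.5 × 12.00 / 0.94 = 2585 mg

2590 mg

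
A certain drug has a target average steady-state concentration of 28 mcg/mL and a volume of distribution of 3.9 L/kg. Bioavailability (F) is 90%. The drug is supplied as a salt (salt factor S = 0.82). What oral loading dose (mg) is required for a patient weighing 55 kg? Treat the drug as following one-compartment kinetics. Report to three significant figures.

8140 mg

Vd(total) = 55 kg × 3.9 L/kg = 214.5 L
The loading dose fills Vd to the target concentration.
LD = Vd × C / F / S = 214.5 × 28.00 / 0.9 / 0.82 = 8138 mg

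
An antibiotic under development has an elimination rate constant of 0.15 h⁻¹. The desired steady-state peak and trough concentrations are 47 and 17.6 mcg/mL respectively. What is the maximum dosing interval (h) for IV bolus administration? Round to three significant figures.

6.55 h

Between IV bolus doses, concentration decays as C = C₀·e^(−kτ), so C_peak/C_trough = e^(kτ).
τ_max = ln(C_peak/C_trough) / k = ln(47/17.6) / 0.1500 = 0.9822 / 0.1500 = 6.548 h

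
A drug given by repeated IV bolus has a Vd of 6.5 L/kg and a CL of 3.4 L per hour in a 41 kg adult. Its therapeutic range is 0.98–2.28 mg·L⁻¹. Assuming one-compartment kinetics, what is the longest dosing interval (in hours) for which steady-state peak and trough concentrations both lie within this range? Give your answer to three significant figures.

66.2 h

Vd(total) = 41 kg × 6.5 L/kg = 266.5 L
k = CL / Vd = 3.400 / 266.5 = 0.01276 h⁻¹
Between IV bolus doses, concentration decays as C = C₀·e^(−kτ), so C_peak/C_trough = e^(kτ).
τ_max = ln(C_peak/C_trough) / k = ln(2.28/0.98) / 0.01276 = 0.8444 / 0.01276 = 66.18 h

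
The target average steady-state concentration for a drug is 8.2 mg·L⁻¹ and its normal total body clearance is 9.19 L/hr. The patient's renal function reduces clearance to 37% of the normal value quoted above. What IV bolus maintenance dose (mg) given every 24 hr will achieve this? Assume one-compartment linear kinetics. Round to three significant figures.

Patient clearance = 0.37 × 9.190 = 3.400 L/h
At steady state, dose per interval replaces the amount cleared in that interval: D/τ = CL·Css.
D = CL × Css × τ = 3.400 × 8.2 × 24 = 669.1 mg

669 mg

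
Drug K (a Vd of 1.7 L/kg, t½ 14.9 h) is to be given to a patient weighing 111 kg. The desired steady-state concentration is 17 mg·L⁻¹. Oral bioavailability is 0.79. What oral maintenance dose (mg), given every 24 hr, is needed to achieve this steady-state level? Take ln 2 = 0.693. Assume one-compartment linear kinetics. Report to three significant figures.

4530 mg

Total Vd = 1.7 × 111 = 188.7 L
k = 0.693/14.9 = 0.04651 h⁻¹, so CL = k·Vd = 0.04651 × 188.7 = 8.776 L/h
D = CL × Css × τ / F = 8.776 × 17 × 24 / 0.79 = 4532 mg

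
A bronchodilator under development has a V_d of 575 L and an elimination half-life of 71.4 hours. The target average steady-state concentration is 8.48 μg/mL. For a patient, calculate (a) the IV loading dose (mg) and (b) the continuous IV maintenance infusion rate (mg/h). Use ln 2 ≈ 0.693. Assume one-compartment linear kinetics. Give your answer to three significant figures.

(a) 4880 mg; (b) 47.3 mg/h

LD = Vd × C = 575.0 × 8.48 = 4876 mg
CL = 0.693 × Vd / t½ = 0.693 × 575.0 / 71.4 = 5.581 L/h
Infusion rate = CL × Css = 5.581 × 8.48 = 47.33 mg/h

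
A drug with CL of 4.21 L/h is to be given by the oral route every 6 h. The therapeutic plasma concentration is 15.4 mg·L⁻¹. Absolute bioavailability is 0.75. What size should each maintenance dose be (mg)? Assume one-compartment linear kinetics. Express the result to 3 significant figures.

At steady state, dose per interval replaces the amount cleared in that interval: F·D/τ = CL·Css.
D = CL × Css × τ / F = 4.210 × 15.4 × 6 / 0.75 = 518.7 mg

519 mg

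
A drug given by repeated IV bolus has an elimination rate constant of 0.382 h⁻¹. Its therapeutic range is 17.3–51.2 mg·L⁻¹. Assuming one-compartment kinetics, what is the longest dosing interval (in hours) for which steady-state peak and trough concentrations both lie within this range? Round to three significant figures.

Between IV bolus doses, concentration decays as C = C₀·e^(−kτ), so C_peak/C_trough = e^(kτ).
τ_max = ln(C_peak/C_trough) / k = ln(51.2/17.3) / 0.3820 = 1.085 / 0.3820 = 2.840 h

2.84 h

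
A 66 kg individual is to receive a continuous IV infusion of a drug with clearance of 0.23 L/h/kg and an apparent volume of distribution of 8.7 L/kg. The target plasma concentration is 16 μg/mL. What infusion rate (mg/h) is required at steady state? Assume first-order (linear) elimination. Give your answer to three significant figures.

243 mg/h

CL = 0.23 L/h/kg × 66 kg = 15.18 L/h
Vd does not affect the maintenance rate; only clearance governs steady-state input.
Infusion rate = CL · Css = 15.18 L/h × 16 mg/L = 242.9 mg/h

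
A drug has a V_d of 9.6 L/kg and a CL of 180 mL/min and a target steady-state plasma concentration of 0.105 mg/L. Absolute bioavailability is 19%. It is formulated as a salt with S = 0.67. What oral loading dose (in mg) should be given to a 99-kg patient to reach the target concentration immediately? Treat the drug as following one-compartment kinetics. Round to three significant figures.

784 mg

Total Vd = 9.6 × 99 = 950.4 L
LD = Vd × C / F / S = 950.4 × 0.1050 / 0.19 / 0.67 = 783.9 mg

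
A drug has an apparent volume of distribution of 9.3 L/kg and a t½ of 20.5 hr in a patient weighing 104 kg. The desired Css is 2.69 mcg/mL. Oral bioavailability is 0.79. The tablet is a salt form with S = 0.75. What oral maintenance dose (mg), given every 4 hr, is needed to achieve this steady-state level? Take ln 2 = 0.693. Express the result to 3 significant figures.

Vd(total) = 104 kg × 9.3 L/kg = 967.2 L
k = 0.693/20.5 = 0.03380 h⁻¹, so CL = k·Vd = 0.03380 × 967.2 = 32.69 L/h
D = CL × Css × τ / F / S = 32.69 × 2.69 × 4 / 0.79 / 0.75 = 593.7 mg

594 mg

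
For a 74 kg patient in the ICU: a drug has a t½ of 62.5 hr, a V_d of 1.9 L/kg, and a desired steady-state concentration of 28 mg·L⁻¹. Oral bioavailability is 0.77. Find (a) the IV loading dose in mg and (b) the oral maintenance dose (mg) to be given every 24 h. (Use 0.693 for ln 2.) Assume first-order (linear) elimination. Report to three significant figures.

Vd(total) = 74 kg × 1.9 L/kg = 140.6 L
LD = Vd × C = 140.6 × 28 = 3937 mg
CL = 0.693 × Vd / t½ = 0.693 × 140.6 / 62.5 = 1.559 L/h
D = CL × Css × τ / F = 1.559 × 28 × 24 / 0.77 = 1361 mg

(a) 3940 mg; (b) 1360 mg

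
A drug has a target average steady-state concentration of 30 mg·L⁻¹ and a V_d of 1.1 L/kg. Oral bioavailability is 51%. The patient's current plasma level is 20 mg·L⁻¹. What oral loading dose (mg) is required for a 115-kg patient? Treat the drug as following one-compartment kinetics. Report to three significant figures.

Vd = 1.1 L/kg × 115 kg = 126.5 L
Concentration deficit ΔC = 30 − 20 = 10.00 mg/L
LD = Vd × ΔC / F = 126.5 × 10.00 / 0.51 = 2480 mg

2480 mg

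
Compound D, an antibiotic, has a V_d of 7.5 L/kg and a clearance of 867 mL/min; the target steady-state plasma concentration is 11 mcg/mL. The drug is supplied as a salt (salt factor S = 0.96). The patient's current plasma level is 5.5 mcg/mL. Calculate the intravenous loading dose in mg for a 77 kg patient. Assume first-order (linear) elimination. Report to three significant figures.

Total Vd = 7.5 × 77 = 577.5 L
Concentration deficit ΔC = 11 − 5.5 = 5.500 mg/L
LD = Vd × ΔC / S = 577.5 × 5.500 / 0.96 = 3309 mg

3310 mg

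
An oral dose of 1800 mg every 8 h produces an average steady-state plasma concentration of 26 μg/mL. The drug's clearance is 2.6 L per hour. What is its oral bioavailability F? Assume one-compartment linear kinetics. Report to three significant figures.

F·D/τ = CL·Css at steady state → F = CL·Css·τ / D.
F = 2.6 × 26 × 8 / 1800 = 0.300

0.300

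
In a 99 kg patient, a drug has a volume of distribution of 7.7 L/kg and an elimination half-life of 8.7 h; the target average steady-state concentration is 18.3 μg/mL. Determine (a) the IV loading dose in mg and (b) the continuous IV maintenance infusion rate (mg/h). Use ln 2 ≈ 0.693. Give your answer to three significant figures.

Vd(total) = 99 kg × 7.7 L/kg = 762.3 L
LD = Vd × C = 762.3 × 18.3 = 13950 mg
CL = 0.693 × Vd / t½ = 0.693 × 762.3 / 8.7 = 60.72 L/h
Infusion rate = CL × Css = 60.72 × 18.3 = 1111 mg/h

(a) 14000 mg; (b) 1110 mg/h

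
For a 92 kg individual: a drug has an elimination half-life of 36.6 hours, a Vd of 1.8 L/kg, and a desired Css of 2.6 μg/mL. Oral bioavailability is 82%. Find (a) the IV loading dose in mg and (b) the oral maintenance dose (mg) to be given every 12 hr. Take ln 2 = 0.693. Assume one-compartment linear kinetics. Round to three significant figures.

Vd(total) = 92 kg × 1.8 L/kg = 165.6 L
LD = Vd × C = 165.6 × 2.6 = 430.6 mg
CL = 0.693 × Vd / t½ = 0.693 × 165.6 / 36.6 = 3.136 L/h
D = CL × Css × τ / F = 3.136 × 2.6 × 12 / 0.82 = 119.3 mg

(a) 431 mg; (b) 119 mg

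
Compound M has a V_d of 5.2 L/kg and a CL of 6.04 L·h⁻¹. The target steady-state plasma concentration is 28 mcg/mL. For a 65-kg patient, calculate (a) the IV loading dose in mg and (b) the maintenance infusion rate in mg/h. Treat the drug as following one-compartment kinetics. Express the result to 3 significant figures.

(a) 9460 mg; (b) 169 mg/h

Vd = 5.2 L/kg × 65 kg = 338.0 L
LD = Vd · C_target = 338.0 × 28 = 9464 mg
Infusion rate = 6.040 L/h × 28 mg/L = 169.1 mg/h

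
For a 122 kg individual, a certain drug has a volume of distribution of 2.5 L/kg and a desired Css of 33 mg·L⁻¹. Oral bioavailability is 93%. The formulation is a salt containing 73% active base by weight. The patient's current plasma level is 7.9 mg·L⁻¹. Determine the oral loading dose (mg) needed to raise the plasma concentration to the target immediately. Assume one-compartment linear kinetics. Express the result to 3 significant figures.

Vd(total) = 122 kg × 2.5 L/kg = 305.0 L
The loading dose fills Vd to the target concentration.
Concentration deficit ΔC = 33 − 7.9 = 25.10 mg/L
LD = Vd × ΔC / F / S = 305.0 × 25.10 / 0.93 / 0.73 = 11280 mg

11300 mg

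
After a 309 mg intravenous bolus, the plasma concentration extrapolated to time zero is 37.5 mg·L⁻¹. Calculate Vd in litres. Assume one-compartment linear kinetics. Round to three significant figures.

8.24 L

Immediately after an IV bolus, C₀ = Dose / Vd, so Vd = Dose / C₀.
Vd = 309 / 37.5 = 8.240 L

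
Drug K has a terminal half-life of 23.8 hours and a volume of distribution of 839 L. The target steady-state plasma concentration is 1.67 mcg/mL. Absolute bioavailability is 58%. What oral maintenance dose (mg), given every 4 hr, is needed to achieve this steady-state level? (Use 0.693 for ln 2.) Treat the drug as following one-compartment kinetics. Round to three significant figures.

281 mg

k = 0.693/23.8 = 0.02912 h⁻¹, so CL = k·Vd = 0.02912 × 839.0 = 24.43 L/h
D = CL × Css × τ / F = 24.43 × 1.67 × 4 / 0.58 = 281.4 mg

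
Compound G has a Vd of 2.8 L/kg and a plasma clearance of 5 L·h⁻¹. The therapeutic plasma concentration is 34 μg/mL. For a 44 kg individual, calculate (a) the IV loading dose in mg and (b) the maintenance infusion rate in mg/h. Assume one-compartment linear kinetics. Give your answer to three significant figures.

Total Vd = 2.8 × 44 = 123.2 L
Loading dose = Vd × C = 123.2 × 34 = 4189 mg
Maintenance: replace elimination → rate = CL × Css = 5.000 × 34 = 170.0 mg/h

(a) 4190 mg; (b) 170 mg/h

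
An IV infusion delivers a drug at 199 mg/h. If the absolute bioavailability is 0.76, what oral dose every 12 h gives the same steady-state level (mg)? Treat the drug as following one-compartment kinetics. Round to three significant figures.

To maintain the same Css, the systemic dosing rate must be unchanged: F·D/τ = infusion rate.
D = rate × τ / F = 199 × 12 / 0.76 = 3142 mg

3140 mg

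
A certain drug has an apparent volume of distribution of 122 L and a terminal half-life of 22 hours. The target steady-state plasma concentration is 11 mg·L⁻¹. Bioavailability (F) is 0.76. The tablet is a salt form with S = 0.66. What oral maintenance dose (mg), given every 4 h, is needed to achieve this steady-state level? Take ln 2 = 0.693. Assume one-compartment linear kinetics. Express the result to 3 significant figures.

CL = ln 2 · Vd / t½ = 0.693 × 122.0 / 22 = 3.843 L/h
D = CL × Css × τ / F / S = 3.843 × 11 × 4 / 0.76 / 0.66 = 337.1 mg

337 mg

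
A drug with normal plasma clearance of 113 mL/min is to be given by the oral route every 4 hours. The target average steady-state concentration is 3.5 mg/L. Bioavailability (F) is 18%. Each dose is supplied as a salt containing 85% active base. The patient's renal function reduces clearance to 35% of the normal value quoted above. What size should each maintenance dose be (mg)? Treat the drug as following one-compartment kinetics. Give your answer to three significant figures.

CL = 113 mL/min = 113 × 0.06 = 6.780 L/h
Patient clearance = 0.35 × 6.780 = 2.373 L/h
D = CL × Css × τ / F / S = 2.373 × 3.5 × 4 / 0.18 / 0.85 = 217.1 mg

217 mg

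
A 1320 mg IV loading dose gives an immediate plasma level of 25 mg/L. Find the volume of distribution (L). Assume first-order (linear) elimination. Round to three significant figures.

Immediately after an IV bolus, C₀ = Dose / Vd, so Vd = Dose / C₀.
Vd = 1320 / 25 = 52.80 L

52.8 L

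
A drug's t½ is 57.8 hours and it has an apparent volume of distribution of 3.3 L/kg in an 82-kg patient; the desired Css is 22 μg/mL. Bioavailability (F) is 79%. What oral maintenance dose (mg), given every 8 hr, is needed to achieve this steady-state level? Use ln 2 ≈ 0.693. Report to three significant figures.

Vd = 3.3 L/kg × 82 kg = 270.6 L
CL = ln 2 · Vd / t½ = 0.693 × 270.6 / 57.8 = 3.244 L/h
D = CL × Css × τ / F = 3.244 × 22 × 8 / 0.79 = 722.7 mg

723 mg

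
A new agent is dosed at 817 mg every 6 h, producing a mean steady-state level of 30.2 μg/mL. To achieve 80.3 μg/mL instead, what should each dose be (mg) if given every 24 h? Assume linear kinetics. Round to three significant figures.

8690 mg

With linear kinetics, Css is proportional to dose rate (D/τ) at fixed clearance.
D₂ = D₁ × (Css,target / Css,current) × (τ₂/τ₁) = 817 × (80.3/30.2) × (24/6) = 8689 mg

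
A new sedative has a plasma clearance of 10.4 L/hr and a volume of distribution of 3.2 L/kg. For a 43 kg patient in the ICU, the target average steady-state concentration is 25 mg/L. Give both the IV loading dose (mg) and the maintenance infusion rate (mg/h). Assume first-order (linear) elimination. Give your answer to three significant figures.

Vd(total) = 43 kg × 3.2 L/kg = 137.6 L
LD = Vd · C_target = 137.6 × 25 = 3440 mg
Maintenance infusion rate = CL × Css = 10.40 × 25 = 260.0 mg/h

(a) 3440 mg; (b) 260 mg/h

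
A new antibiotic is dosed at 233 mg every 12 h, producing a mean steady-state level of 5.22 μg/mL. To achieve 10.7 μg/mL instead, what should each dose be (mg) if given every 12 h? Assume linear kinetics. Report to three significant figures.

478 mg

With linear kinetics, Css is proportional to dose rate (D/τ) at fixed clearance.
D₂ = D₁ × (Css,target / Css,current) = 233 × 10.7/5.22 = 477.6 mg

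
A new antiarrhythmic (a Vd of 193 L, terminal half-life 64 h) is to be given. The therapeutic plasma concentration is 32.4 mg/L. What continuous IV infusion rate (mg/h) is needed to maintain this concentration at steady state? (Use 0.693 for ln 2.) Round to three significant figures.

CL = 0.693 × Vd / t½ = 0.693 × 193.0 / 64 = 2.090 L/h
Infusion rate = CL × Css = 2.090 × 32.4 = 67.72 mg/h

67.7 mg/h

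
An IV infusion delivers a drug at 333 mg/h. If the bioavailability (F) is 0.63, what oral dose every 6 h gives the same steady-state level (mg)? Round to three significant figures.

To maintain the same Css, the systemic dosing rate must be unchanged: F·D/τ = infusion rate.
D = rate × τ / F = 333 × 6 / 0.63 = 3171 mg

3170 mg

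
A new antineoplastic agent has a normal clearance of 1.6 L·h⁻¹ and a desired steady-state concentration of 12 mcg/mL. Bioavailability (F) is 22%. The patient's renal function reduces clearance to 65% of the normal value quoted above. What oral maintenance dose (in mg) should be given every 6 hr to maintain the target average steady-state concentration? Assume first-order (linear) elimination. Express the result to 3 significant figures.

340 mg

Patient clearance = 0.65 × 1.600 = 1.040 L/h
D = CL × Css × τ / F = 1.040 × 12 × 6 / 0.22 = 340.4 mg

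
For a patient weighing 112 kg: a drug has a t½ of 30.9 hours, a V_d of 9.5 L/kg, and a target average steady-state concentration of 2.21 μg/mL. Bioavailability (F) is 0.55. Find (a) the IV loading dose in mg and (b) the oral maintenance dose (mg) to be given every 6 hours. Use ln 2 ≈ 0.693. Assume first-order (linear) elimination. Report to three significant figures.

(a) 2350 mg; (b) 575 mg

Vd = 9.5 L/kg × 112 kg = 1064 L
LD = Vd × C = 1064 × 2.21 = 2351 mg
CL = 0.693 × Vd / t½ = 0.693 × 1064 / 30.9 = 23.86 L/h
D = CL × Css × τ / F = 23.86 × 2.21 × 6 / 0.55 = 575.2 mg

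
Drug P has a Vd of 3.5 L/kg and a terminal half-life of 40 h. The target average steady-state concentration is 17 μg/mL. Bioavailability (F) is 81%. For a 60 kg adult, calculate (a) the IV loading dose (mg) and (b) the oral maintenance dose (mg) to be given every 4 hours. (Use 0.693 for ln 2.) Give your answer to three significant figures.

(a) 3570 mg; (b) 305 mg

Vd(total) = 60 kg × 3.5 L/kg = 210.0 L
LD = Vd × C = 210.0 × 17 = 3570 mg
CL = 0.693 × Vd / t½ = 0.693 × 210.0 / 40 = 3.638 L/h
D = CL × Css × τ / F = 3.638 × 17 × 4 / 0.81 = 305.4 mg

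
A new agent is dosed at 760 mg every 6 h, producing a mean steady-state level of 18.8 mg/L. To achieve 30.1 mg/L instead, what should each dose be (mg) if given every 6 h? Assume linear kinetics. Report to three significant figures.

1220 mg

With linear kinetics, Css is proportional to dose rate (D/τ) at fixed clearance.
D₂ = D₁ × (Css,target / Css,current) = 760 × 30.1/18.8 = 1217 mg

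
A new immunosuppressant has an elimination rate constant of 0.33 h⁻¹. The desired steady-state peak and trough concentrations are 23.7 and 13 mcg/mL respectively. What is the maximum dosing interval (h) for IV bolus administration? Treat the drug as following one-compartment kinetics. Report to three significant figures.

1.82 h

Between IV bolus doses, concentration decays as C = C₀·e^(−kτ), so C_peak/C_trough = e^(kτ).
τ_max = ln(C_peak/C_trough) / k = ln(23.7/13) / 0.3300 = 0.6005 / 0.3300 = 1.820 h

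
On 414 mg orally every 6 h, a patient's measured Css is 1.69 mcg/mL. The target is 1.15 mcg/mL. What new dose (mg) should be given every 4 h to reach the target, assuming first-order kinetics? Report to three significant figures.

With linear kinetics, Css is proportional to dose rate (D/τ) at fixed clearance.
D₂ = D₁ × (Css,target / Css,current) × (τ₂/τ₁) = 414 × (1.15/1.69) × (4/6) = 187.8 mg

188 mg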